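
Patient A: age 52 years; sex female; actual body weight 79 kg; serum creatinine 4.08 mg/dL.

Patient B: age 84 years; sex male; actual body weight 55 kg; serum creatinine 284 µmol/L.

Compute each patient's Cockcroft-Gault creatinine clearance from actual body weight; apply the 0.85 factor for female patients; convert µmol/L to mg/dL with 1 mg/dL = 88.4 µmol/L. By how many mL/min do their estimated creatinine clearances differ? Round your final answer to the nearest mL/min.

Patient A: CrCl = (140 − 52) × 79 / (72 × 4.08) × 0.85 = 6952.0 / 293.76 × 0.85 ≈ 20.1 mL/min
Patient B: SCr = 284 / 88.4 = 3.213 mg/dL
Patient B: CrCl = (140 − 84) × 55 / (72 × 3.213) = 3080.0 / 231.34 ≈ 13.3 mL/min
|20.1 − 13.3| = 6.8 mL/min

7 mL/min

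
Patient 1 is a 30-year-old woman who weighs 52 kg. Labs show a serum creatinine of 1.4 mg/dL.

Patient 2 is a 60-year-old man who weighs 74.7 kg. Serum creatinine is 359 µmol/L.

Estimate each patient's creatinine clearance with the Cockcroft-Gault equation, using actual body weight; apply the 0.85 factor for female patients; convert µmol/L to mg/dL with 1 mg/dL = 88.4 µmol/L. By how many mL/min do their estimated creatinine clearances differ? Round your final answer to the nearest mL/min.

28 mL/min

Patient 1: CrCl = (140 − 30) × 52 / (72 × 1.4) × 0.85 = 5720.0 / 100.80 × 0.85 ≈ 48.2 mL/min
Patient 2: SCr = 359 / 88.4 = 4.061 mg/dL
Patient 2: CrCl = (140 − 60) × 74.7 / (72 × 4.061) = 5976.0 / 292.39 ≈ 20.4 mL/min
|48.2 − 20.4| = 27.8 mL/min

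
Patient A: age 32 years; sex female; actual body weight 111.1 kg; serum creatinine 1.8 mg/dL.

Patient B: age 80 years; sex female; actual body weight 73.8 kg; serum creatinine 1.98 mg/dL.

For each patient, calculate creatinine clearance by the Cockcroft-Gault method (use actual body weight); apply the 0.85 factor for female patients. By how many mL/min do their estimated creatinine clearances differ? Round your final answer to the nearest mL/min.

52 mL/min

Patient A: CrCl = (140 − 32) × 111.1 / (72 × 1.8) × 0.85 = 11998.8 / 129.60 × 0.85 ≈ 78.7 mL/min
Patient B: CrCl = (140 − 80) × 73.8 / (72 × 1.98) × 0.85 = 4428.0 / 142.56 × 0.85 ≈ 26.4 mL/min
|78.7 − 26.4| = 52.3 mL/min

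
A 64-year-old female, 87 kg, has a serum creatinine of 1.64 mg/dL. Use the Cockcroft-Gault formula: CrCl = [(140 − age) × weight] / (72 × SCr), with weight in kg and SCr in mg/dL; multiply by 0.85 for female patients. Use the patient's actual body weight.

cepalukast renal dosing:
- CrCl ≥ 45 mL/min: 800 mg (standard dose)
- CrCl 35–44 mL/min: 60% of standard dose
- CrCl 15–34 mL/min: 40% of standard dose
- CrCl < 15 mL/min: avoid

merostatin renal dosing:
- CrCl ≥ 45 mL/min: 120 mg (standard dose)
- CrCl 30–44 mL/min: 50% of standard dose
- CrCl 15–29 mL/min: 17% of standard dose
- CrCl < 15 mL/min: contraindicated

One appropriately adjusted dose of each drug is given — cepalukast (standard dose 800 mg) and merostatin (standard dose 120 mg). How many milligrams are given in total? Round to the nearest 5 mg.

920 mg

CrCl = (140 − 64) × 87 / (72 × 1.64) × 0.85 = 6612.0 / 118.08 × 0.85 ≈ 47.6 mL/min
CrCl ≈ 48 mL/min.
cepalukast: ≥ 45 mL/min → 100% of 800 mg = 800 mg.
merostatin: ≥ 45 mL/min → 100% of 120 mg = 120 mg.
Total = 800 + 120 = 920 mg.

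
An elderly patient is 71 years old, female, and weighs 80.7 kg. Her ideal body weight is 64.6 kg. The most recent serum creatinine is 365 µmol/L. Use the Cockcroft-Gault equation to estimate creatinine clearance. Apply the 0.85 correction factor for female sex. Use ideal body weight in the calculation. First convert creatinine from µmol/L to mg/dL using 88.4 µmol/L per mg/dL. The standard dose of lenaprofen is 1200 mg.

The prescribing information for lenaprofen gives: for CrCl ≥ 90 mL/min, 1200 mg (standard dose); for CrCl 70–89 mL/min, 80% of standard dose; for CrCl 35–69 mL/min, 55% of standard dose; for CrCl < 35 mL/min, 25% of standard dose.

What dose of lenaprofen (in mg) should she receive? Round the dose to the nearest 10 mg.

300 mg

SCr = 365 / 88.4 = 4.129 mg/dL
CrCl = (140 − 71) × 64.6 / (72 × 4.129) × 0.85 = 4457.4 / 297.29 × 0.85 ≈ 12.7 mL/min
CrCl ≈ 13 mL/min → bracket < 35 mL/min.
25% of 1200 mg = 300 mg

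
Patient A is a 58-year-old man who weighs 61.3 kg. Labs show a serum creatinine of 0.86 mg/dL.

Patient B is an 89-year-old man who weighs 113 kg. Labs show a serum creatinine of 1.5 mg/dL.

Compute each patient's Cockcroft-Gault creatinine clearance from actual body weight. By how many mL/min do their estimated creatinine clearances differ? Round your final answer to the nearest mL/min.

Patient A: CrCl = (140 − 58) × 61.3 / (72 × 0.86) = 5026.6 / 61.92 ≈ 81.2 mL/min
Patient B: CrCl = (140 − 89) × 113 / (72 × 1.5) = 5763.0 / 108.00 ≈ 53.4 mL/min
|81.2 − 53.4| = 27.8 mL/min

28 mL/min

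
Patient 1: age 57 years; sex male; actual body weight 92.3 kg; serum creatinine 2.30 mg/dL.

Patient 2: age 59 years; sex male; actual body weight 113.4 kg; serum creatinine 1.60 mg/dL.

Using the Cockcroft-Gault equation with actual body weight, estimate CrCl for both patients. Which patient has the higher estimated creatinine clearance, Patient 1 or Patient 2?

Patient 2

Patient 1: CrCl = (140 − 57) × 92.3 / (72 × 2.3) = 7660.9 / 165.60 ≈ 46.3 mL/min
Patient 2: CrCl = (140 − 59) × 113.4 / (72 × 1.6) = 9185.4 / 115.20 ≈ 79.7 mL/min
46.3 vs 79.7 mL/min → Patient 2 is higher.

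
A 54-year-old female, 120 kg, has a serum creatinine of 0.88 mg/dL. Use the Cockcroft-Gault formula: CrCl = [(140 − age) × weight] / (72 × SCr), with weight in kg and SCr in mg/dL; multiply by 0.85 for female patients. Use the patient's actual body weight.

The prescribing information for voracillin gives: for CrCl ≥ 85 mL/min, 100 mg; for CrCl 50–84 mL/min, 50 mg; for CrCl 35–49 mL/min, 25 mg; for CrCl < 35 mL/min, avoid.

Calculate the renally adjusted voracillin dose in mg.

CrCl = (140 − 54) × 120 / (72 × 0.88) × 0.85 = 10320.0 / 63.36 × 0.85 ≈ 138.4 mL/min
CrCl ≈ 138 mL/min → bracket ≥ 85 mL/min.
Dose for this bracket: 100 mg.

100 mg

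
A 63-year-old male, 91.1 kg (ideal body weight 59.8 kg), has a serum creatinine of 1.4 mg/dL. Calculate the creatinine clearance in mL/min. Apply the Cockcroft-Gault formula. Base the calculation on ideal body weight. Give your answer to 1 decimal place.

CrCl = (140 − 63) × 59.8 / (72 × 1.4) = 4604.6 / 100.80 ≈ 45.7 mL/min

45.7 mL/min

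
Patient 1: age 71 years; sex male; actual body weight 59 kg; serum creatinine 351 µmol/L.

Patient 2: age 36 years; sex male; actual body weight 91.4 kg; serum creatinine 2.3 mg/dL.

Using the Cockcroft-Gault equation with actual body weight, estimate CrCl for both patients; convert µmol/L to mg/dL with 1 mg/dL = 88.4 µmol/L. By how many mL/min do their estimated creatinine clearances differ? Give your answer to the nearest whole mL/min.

43 mL/min

Patient 1: SCr = 351 / 88.4 = 3.971 mg/dL
Patient 1: CrCl = (140 − 71) × 59 / (72 × 3.971) = 4071.0 / 285.91 ≈ 14.2 mL/min
Patient 2: CrCl = (140 − 36) × 91.4 / (72 × 2.3) = 9505.6 / 165.60 ≈ 57.4 mL/min
|14.2 − 57.4| = 43.2 mL/min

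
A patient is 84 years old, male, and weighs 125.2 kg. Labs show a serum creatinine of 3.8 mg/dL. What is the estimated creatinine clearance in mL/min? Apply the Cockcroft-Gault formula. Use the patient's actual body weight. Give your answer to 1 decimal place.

CrCl = (140 − 84) × 125.2 / (72 × 3.8) = 7011.2 / 273.60 ≈ 25.6 mL/min

25.6 mL/min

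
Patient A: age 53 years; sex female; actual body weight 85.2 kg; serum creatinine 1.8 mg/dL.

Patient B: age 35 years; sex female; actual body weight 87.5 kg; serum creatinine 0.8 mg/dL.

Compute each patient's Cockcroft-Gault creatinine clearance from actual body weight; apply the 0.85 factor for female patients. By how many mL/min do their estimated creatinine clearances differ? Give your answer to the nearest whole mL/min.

Patient A: CrCl = (140 − 53) × 85.2 / (72 × 1.8) × 0.85 = 7412.4 / 129.60 × 0.85 ≈ 48.6 mL/min
Patient B: CrCl = (140 − 35) × 87.5 / (72 × 0.8) × 0.85 = 9187.5 / 57.60 × 0.85 ≈ 135.6 mL/min
|48.6 − 135.6| = 87.0 mL/min

87 mL/min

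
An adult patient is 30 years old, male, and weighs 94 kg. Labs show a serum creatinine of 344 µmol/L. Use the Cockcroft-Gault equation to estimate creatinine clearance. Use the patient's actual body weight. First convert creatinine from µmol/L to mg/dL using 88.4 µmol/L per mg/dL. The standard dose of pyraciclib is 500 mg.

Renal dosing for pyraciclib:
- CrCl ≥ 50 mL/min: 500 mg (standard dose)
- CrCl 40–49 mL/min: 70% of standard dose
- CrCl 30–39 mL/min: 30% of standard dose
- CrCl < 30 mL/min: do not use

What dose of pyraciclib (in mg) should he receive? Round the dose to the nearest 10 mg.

SCr = 344 / 88.4 = 3.891 mg/dL
CrCl = (140 − 30) × 94 / (72 × 3.891) = 10340.0 / 280.15 ≈ 36.9 mL/min
CrCl ≈ 37 mL/min → bracket 30–39 mL/min.
30% of 500 mg = 150 mg

150 mg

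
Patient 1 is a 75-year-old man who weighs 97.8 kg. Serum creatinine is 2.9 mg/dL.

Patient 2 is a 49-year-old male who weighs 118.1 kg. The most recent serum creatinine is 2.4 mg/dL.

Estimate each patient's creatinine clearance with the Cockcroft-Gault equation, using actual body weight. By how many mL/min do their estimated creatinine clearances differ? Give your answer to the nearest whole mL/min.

Patient 1: CrCl = (140 − 75) × 97.8 / (72 × 2.9) = 6357.0 / 208.80 ≈ 30.4 mL/min
Patient 2: CrCl = (140 − 49) × 118.1 / (72 × 2.4) = 10747.1 / 172.80 ≈ 62.2 mL/min
|30.4 − 62.2| = 31.8 mL/min

32 mL/min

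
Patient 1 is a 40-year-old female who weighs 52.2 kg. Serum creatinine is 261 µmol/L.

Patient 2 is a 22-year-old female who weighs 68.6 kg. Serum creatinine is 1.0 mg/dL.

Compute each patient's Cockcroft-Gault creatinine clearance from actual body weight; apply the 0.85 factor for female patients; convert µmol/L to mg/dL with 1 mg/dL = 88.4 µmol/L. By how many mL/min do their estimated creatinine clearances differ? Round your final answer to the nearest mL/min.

75 mL/min

Patient 1: SCr = 261 / 88.4 = 2.952 mg/dL
Patient 1: CrCl = (140 − 40) × 52.2 / (72 × 2.952) × 0.85 = 5220.0 / 212.54 × 0.85 ≈ 20.9 mL/min
Patient 2: CrCl = (140 − 22) × 68.6 / (72 × 1) × 0.85 = 8094.8 / 72.00 × 0.85 ≈ 95.6 mL/min
|20.9 − 95.6| = 74.7 mL/min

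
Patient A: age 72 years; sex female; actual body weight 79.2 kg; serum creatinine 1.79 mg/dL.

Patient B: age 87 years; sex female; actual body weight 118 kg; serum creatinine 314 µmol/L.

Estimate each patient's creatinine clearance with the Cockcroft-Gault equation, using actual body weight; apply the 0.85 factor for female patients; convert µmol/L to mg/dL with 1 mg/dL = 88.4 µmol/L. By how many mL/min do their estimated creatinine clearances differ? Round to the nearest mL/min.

15 mL/min

Patient A: CrCl = (140 − 72) × 79.2 / (72 × 1.79) × 0.85 = 5385.6 / 128.88 × 0.85 ≈ 35.5 mL/min
Patient B: SCr = 314 / 88.4 = 3.552 mg/dL
Patient B: CrCl = (140 − 87) × 118 / (72 × 3.552) × 0.85 = 6254.0 / 255.74 × 0.85 ≈ 20.8 mL/min
|35.5 − 20.8| = 14.7 mL/min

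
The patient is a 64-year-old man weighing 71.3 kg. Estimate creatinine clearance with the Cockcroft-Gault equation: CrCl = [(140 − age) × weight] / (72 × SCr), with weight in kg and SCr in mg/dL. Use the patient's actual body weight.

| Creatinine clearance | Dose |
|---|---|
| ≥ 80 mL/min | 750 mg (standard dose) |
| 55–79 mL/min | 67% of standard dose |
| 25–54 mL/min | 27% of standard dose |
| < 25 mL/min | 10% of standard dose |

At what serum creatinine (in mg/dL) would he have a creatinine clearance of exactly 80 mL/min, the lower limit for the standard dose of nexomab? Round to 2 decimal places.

Standard dose requires CrCl ≥ 80 mL/min.
Set (140 − 64) × 71.3 / (72 × SCr) = 80
SCr = (140 − 64) × 71.3 / (72 × 80) = 0.941 mg/dL

0.94 mg/dL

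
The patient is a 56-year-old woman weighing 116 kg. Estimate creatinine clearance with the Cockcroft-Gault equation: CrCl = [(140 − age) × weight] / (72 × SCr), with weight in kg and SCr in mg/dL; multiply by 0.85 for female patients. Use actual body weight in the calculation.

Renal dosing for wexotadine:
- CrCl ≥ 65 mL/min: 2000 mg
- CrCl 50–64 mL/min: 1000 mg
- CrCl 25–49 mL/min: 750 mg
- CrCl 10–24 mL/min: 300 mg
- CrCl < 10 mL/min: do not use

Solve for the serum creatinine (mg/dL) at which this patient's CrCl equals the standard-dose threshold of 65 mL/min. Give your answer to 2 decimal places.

Standard dose requires CrCl ≥ 65 mL/min.
Set (140 − 56) × 116 × 0.85 / (72 × SCr) = 65
SCr = (140 − 56) × 116 × 0.85 / (72 × 65) = 1.770 mg/dL

1.77 mg/dL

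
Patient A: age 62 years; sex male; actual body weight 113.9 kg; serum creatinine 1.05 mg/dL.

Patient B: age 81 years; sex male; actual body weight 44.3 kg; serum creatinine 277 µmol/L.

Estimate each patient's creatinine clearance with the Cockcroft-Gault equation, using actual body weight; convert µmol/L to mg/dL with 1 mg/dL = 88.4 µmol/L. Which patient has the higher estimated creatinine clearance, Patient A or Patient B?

Patient A: CrCl = (140 − 62) × 113.9 / (72 × 1.05) = 8884.2 / 75.60 ≈ 117.5 mL/min
Patient B: SCr = 277 / 88.4 = 3.133 mg/dL
Patient B: CrCl = (140 − 81) × 44.3 / (72 × 3.133) = 2613.7 / 225.58 ≈ 11.6 mL/min
117.5 vs 11.6 mL/min → Patient A is higher.

Patient A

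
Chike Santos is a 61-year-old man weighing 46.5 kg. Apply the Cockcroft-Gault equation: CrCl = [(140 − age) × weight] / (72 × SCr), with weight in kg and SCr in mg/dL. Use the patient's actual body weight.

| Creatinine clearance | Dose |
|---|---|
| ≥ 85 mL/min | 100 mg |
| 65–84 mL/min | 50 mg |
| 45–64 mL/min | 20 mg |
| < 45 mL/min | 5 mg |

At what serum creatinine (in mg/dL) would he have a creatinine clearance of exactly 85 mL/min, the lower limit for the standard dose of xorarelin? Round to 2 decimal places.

Standard dose requires CrCl ≥ 85 mL/min.
Set (140 − 61) × 46.5 / (72 × SCr) = 85
SCr = (140 − 61) × 46.5 / (72 × 85) = 0.600 mg/dL

0.60 mg/dL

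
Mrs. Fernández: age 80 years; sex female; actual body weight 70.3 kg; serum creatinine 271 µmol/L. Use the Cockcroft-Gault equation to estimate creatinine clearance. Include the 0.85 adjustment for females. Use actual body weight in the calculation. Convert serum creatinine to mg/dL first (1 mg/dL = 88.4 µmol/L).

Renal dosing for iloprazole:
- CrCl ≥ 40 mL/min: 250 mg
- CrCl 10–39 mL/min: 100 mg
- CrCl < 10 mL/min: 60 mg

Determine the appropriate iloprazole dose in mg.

100 mg

SCr = 271 / 88.4 = 3.066 mg/dL
CrCl = (140 − 80) × 70.3 / (72 × 3.066) × 0.85 = 4218.0 / 220.75 × 0.85 ≈ 16.2 mL/min
CrCl ≈ 16 mL/min → bracket 10–39 mL/min.
Dose for this bracket: 100 mg.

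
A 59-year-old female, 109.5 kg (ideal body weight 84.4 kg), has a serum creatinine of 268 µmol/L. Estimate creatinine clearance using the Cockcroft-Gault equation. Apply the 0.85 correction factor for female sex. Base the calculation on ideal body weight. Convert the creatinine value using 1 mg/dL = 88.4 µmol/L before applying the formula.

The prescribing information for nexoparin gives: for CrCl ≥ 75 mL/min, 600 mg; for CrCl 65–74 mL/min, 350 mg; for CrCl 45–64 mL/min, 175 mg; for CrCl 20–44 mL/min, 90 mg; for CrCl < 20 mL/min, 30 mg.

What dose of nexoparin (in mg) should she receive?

SCr = 268 / 88.4 = 3.032 mg/dL
CrCl = (140 − 59) × 84.4 / (72 × 3.032) × 0.85 = 6836.4 / 218.30 × 0.85 ≈ 26.6 mL/min
CrCl ≈ 27 mL/min → bracket 20–44 mL/min.
Dose for this bracket: 90 mg.

90 mg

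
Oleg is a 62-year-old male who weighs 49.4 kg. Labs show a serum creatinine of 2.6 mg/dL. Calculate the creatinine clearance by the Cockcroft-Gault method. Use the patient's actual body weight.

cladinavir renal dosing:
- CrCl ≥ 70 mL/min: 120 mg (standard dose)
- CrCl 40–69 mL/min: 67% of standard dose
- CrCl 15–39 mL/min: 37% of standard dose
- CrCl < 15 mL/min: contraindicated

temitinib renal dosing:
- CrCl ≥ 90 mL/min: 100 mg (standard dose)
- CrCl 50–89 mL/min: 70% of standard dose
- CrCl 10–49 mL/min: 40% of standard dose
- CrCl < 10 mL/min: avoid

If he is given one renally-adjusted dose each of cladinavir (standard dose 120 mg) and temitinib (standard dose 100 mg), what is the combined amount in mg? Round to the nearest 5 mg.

85 mg

CrCl = (140 − 62) × 49.4 / (72 × 2.6) = 3853.2 / 187.20 ≈ 20.6 mL/min
CrCl ≈ 21 mL/min.
cladinavir: 15–39 mL/min → 37% of 120 mg = 44.4 mg.
temitinib: 10–49 mL/min → 40% of 100 mg = 40 mg.
Total = 44.4 + 40 = 84.4 mg.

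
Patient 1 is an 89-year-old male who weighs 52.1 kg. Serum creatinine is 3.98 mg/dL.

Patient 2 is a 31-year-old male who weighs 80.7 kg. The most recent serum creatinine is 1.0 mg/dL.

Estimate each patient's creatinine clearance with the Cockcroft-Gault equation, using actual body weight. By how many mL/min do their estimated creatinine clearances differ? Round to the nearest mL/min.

Patient 1: CrCl = (140 − 89) × 52.1 / (72 × 3.98) = 2657.1 / 286.56 ≈ 9.3 mL/min
Patient 2: CrCl = (140 − 31) × 80.7 / (72 × 1) = 8796.3 / 72.00 ≈ 122.2 mL/min
|9.3 − 122.2| = 112.9 mL/min

113 mL/min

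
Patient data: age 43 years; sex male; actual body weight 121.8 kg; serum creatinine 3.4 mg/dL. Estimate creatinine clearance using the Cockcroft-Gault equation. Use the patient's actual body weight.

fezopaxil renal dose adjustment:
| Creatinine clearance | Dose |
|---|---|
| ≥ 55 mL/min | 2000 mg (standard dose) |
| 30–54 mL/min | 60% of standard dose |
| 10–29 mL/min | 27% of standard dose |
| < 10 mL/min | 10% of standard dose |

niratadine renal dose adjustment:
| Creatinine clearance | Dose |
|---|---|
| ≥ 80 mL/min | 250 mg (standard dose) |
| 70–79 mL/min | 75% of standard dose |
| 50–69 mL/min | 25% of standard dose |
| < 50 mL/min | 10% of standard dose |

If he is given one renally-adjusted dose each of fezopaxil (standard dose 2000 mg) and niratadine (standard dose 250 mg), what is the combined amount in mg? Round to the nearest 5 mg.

1225 mg

CrCl = (140 − 43) × 121.8 / (72 × 3.4) = 11814.6 / 244.80 ≈ 48.3 mL/min
CrCl ≈ 48 mL/min.
fezopaxil: 30–54 mL/min → 60% of 2000 mg = 1200 mg.
niratadine: < 50 mL/min → 10% of 250 mg = 25 mg.
Total = 1200 + 25 = 1225 mg.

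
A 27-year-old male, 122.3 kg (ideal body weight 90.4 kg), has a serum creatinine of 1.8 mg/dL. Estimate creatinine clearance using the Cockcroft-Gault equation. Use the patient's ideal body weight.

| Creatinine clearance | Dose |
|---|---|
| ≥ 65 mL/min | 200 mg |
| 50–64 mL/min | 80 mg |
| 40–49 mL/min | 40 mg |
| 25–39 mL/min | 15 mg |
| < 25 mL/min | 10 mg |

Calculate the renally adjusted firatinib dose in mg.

CrCl = (140 − 27) × 90.4 / (72 × 1.8) = 10215.2 / 129.60 ≈ 78.8 mL/min
CrCl ≈ 79 mL/min → bracket ≥ 65 mL/min.
Dose for this bracket: 200 mg.

200 mg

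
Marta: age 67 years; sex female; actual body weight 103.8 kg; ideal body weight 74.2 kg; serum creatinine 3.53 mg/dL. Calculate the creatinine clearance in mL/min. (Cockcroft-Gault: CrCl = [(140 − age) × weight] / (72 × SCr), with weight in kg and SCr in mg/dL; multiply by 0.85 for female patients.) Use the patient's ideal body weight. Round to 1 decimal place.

CrCl = (140 − 67) × 74.2 / (72 × 3.53) × 0.85 = 5416.6 / 254.16 × 0.85 ≈ 18.1 mL/min

18.1 mL/min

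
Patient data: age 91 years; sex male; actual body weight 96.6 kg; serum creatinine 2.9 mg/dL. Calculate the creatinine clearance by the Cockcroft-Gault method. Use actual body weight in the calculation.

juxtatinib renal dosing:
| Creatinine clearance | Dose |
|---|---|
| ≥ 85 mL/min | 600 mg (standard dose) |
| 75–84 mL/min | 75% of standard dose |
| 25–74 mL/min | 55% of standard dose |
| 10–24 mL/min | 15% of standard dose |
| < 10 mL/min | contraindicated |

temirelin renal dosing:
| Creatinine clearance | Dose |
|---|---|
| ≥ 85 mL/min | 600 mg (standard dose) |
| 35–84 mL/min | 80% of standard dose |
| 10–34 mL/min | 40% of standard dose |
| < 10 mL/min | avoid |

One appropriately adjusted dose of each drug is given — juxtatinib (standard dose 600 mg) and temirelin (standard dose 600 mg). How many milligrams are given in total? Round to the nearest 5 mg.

330 mg

CrCl = (140 − 91) × 96.6 / (72 × 2.9) = 4733.4 / 208.80 ≈ 22.7 mL/min
CrCl ≈ 23 mL/min.
juxtatinib: 10–24 mL/min → 15% of 600 mg = 90 mg.
temirelin: 10–34 mL/min → 40% of 600 mg = 240 mg.
Total = 90 + 240 = 330 mg.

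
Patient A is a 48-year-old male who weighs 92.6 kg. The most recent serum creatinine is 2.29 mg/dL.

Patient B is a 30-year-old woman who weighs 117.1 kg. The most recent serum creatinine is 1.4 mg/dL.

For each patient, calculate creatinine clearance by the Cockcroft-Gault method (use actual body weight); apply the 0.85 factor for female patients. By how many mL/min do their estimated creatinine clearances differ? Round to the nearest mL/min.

57 mL/min

Patient A: CrCl = (140 − 48) × 92.6 / (72 × 2.29) = 8519.2 / 164.88 ≈ 51.7 mL/min
Patient B: CrCl = (140 − 30) × 117.1 / (72 × 1.4) × 0.85 = 12881.0 / 100.80 × 0.85 ≈ 108.6 mL/min
|51.7 − 108.6| = 56.9 mL/min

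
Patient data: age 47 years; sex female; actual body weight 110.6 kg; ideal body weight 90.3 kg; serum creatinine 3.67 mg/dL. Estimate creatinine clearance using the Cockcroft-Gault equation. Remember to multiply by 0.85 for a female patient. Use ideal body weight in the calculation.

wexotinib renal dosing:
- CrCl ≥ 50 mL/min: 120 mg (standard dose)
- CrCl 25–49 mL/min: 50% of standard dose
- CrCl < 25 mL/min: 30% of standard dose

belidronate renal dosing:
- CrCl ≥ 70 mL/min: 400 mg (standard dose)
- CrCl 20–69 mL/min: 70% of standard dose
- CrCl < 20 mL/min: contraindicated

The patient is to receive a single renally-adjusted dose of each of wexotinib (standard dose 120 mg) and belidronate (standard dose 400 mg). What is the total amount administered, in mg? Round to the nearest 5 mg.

340 mg

CrCl = (140 − 47) × 90.3 / (72 × 3.67) × 0.85 = 8397.9 / 264.24 × 0.85 ≈ 27.0 mL/min
CrCl ≈ 27 mL/min.
wexotinib: 25–49 mL/min → 50% of 120 mg = 60 mg.
belidronate: 20–69 mL/min → 70% of 400 mg = 280 mg.
Total = 60 + 280 = 340 mg.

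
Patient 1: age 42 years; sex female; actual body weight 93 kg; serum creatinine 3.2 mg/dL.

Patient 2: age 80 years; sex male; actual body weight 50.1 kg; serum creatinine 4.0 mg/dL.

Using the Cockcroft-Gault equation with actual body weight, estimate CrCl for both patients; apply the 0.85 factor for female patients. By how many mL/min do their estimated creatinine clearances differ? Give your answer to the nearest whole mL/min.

Patient 1: CrCl = (140 − 42) × 93 / (72 × 3.2) × 0.85 = 9114.0 / 230.40 × 0.85 ≈ 33.6 mL/min
Patient 2: CrCl = (140 − 80) × 50.1 / (72 × 4) = 3006.0 / 288.00 ≈ 10.4 mL/min
|33.6 − 10.4| = 23.2 mL/min

23 mL/min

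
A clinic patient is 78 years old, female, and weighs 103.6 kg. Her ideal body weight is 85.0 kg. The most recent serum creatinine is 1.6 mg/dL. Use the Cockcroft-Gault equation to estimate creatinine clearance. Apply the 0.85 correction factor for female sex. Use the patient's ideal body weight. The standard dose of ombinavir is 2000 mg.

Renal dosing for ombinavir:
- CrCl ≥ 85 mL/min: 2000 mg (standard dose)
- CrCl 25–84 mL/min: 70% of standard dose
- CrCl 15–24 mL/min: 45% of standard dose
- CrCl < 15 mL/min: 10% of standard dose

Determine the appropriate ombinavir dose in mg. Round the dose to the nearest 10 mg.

1400 mg

CrCl = (140 − 78) × 85 / (72 × 1.6) × 0.85 = 5270.0 / 115.20 × 0.85 ≈ 38.9 mL/min
CrCl ≈ 39 mL/min → bracket 25–84 mL/min.
70% of 2000 mg = 1400 mg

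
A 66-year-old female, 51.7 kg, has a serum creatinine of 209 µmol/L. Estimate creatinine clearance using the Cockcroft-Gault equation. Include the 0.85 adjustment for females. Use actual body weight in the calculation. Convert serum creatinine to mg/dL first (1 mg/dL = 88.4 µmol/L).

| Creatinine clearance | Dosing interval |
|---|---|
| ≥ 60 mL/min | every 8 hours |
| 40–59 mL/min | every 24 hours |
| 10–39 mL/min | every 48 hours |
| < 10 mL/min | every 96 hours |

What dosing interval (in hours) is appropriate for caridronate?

every 48 hours

SCr = 209 / 88.4 = 2.364 mg/dL
CrCl = (140 − 66) × 51.7 / (72 × 2.364) × 0.85 = 3825.8 / 170.21 × 0.85 ≈ 19.1 mL/min
CrCl ≈ 19 mL/min → bracket 10–39 mL/min → every 48 hours.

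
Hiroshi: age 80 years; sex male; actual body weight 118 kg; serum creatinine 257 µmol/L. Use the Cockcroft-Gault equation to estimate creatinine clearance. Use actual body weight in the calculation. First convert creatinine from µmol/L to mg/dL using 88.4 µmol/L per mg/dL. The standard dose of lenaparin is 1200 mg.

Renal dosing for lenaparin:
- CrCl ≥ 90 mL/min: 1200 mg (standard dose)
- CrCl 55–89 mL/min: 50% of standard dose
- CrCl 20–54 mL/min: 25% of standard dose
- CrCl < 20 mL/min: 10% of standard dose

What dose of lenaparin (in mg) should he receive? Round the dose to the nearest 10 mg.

300 mg

SCr = 257 / 88.4 = 2.907 mg/dL
CrCl = (140 − 80) × 118 / (72 × 2.907) = 7080.0 / 209.30 ≈ 33.8 mL/min
CrCl ≈ 34 mL/min → bracket 20–54 mL/min.
25% of 1200 mg = 300 mg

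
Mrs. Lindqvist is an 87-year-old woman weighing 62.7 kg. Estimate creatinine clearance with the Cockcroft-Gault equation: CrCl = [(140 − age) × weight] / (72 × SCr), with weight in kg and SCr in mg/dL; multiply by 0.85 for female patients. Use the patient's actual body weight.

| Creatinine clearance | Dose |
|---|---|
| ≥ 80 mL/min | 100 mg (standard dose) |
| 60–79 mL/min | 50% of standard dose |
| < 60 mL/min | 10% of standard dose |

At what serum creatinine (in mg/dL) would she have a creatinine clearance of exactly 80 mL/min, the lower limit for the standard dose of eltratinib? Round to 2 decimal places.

0.49 mg/dL

Standard dose requires CrCl ≥ 80 mL/min.
Set (140 − 87) × 62.7 × 0.85 / (72 × SCr) = 80
SCr = (140 − 87) × 62.7 × 0.85 / (72 × 80) = 0.490 mg/dL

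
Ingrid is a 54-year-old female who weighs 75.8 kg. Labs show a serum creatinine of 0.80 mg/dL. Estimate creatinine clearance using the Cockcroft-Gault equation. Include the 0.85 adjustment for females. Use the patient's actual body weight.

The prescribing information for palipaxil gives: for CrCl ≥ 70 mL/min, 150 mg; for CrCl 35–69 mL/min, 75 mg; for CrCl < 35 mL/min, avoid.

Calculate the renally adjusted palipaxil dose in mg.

150 mg

CrCl = (140 − 54) × 75.8 / (72 × 0.8) × 0.85 = 6518.8 / 57.60 × 0.85 ≈ 96.2 mL/min
CrCl ≈ 96 mL/min → bracket ≥ 70 mL/min.
Dose for this bracket: 150 mg.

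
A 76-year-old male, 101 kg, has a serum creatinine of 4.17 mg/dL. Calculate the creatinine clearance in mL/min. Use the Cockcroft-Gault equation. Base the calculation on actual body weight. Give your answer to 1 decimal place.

CrCl = (140 − 76) × 101 / (72 × 4.17) = 6464.0 / 300.24 ≈ 21.5 mL/min

21.5 mL/min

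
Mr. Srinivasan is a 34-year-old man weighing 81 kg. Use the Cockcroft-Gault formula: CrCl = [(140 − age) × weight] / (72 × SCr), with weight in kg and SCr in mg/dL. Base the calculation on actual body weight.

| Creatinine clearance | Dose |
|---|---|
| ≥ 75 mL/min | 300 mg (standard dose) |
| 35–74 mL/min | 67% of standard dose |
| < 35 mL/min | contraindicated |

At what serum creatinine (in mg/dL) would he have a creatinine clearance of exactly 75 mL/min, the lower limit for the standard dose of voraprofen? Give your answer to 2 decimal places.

1.59 mg/dL

Standard dose requires CrCl ≥ 75 mL/min.
Set (140 − 34) × 81 / (72 × SCr) = 75
SCr = (140 − 34) × 81 / (72 × 75) = 1.590 mg/dL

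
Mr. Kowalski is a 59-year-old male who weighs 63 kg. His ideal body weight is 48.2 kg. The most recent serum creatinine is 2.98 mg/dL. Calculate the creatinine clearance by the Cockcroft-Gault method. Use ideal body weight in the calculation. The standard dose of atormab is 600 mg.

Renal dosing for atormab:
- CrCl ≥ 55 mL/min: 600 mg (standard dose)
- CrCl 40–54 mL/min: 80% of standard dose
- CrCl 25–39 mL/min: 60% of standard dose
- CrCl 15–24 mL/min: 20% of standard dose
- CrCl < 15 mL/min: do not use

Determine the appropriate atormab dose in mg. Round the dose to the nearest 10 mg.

120 mg

CrCl = (140 − 59) × 48.2 / (72 × 2.98) = 3904.2 / 214.56 ≈ 18.2 mL/min
CrCl ≈ 18 mL/min → bracket 15–24 mL/min.
20% of 600 mg = 120 mg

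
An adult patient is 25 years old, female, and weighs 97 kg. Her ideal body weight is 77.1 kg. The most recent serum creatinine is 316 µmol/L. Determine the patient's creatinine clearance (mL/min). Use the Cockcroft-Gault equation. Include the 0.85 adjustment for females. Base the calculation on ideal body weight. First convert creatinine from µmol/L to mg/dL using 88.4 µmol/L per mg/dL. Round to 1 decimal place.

SCr = 316 / 88.4 = 3.575 mg/dL
CrCl = (140 − 25) × 77.1 / (72 × 3.575) × 0.85 = 8866.5 / 257.40 × 0.85 ≈ 29.3 mL/min

29.3 mL/min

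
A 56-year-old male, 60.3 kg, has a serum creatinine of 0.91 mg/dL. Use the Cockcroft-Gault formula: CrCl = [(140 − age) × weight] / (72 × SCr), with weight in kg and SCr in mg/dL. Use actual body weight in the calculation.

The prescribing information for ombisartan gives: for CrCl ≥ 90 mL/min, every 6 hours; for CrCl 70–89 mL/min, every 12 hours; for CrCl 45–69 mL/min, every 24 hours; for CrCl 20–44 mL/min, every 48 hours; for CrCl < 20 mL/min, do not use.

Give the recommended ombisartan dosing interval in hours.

every 12 hours

CrCl = (140 − 56) × 60.3 / (72 × 0.91) = 5065.2 / 65.52 ≈ 77.3 mL/min
CrCl ≈ 77 mL/min → bracket 70–89 mL/min → every 12 hours.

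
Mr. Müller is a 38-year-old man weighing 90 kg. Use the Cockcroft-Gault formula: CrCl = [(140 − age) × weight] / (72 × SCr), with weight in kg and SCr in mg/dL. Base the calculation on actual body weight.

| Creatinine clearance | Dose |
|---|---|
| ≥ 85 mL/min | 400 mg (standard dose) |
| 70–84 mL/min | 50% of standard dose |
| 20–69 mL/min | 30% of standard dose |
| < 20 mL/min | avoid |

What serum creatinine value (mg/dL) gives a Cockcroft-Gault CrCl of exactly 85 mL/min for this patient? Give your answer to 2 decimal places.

Standard dose requires CrCl ≥ 85 mL/min.
Set (140 − 38) × 90 / (72 × SCr) = 85
SCr = (140 − 38) × 90 / (72 × 85) = 1.500 mg/dL

1.50 mg/dL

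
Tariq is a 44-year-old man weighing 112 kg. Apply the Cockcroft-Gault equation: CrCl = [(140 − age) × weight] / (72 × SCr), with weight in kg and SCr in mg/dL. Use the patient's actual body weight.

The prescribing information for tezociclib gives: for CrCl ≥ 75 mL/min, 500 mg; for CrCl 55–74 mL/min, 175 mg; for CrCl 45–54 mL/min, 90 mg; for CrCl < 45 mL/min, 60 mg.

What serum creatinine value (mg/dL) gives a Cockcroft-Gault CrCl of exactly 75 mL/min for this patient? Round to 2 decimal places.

Standard dose requires CrCl ≥ 75 mL/min.
Set (140 − 44) × 112 / (72 × SCr) = 75
SCr = (140 − 44) × 112 / (72 × 75) = 1.991 mg/dL

1.99 mg/dL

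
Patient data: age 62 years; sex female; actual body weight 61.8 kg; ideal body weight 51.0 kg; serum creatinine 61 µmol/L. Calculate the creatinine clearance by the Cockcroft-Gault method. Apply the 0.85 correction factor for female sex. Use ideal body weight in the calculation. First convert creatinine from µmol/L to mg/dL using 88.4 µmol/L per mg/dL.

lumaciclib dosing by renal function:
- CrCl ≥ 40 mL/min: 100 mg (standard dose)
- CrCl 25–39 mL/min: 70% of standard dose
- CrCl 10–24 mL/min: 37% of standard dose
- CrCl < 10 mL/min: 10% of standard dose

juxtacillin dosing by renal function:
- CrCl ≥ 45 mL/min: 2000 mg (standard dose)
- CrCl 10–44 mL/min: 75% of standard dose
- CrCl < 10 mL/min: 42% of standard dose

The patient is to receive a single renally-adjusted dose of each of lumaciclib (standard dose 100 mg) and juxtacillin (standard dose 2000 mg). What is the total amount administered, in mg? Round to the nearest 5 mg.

SCr = 61 / 88.4 = 0.69 mg/dL
CrCl = (140 − 62) × 51 / (72 × 0.69) × 0.85 = 3978.0 / 49.68 × 0.85 ≈ 68.1 mL/min
CrCl ≈ 68 mL/min.
lumaciclib: ≥ 40 mL/min → 100% of 100 mg = 100 mg.
juxtacillin: ≥ 45 mL/min → 100% of 2000 mg = 2000 mg.
Total = 100 + 2000 = 2100 mg.

2100 mg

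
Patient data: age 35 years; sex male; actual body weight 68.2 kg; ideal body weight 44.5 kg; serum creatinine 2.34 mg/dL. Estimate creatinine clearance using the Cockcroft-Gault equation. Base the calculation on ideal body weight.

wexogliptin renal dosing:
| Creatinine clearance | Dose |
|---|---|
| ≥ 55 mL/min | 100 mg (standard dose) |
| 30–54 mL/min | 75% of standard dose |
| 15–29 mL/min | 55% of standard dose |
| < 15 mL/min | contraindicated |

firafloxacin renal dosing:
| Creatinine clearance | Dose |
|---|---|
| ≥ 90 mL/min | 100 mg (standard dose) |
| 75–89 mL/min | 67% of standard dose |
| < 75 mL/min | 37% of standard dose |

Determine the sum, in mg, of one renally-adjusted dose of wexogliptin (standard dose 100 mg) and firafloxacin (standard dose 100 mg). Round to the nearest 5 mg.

CrCl = (140 − 35) × 44.5 / (72 × 2.34) = 4672.5 / 168.48 ≈ 27.7 mL/min
CrCl ≈ 28 mL/min.
wexogliptin: 15–29 mL/min → 55% of 100 mg = 55 mg.
firafloxacin: < 75 mL/min → 37% of 100 mg = 37 mg.
Total = 55 + 37 = 92 mg.

90 mg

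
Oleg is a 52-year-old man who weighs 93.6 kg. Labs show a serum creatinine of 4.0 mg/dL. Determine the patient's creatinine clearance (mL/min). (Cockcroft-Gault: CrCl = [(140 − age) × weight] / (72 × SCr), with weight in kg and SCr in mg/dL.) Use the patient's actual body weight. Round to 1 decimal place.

28.6 mL/min

CrCl = (140 − 52) × 93.6 / (72 × 4) = 8236.8 / 288.00 ≈ 28.6 mL/min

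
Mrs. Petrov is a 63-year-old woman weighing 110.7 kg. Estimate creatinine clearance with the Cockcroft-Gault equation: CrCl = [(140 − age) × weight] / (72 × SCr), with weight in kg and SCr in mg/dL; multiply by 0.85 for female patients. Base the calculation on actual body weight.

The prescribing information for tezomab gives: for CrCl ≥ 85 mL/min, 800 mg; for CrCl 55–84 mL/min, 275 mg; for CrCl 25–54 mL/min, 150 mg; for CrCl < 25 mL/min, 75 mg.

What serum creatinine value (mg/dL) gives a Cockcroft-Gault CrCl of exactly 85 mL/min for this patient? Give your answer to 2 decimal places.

1.18 mg/dL

Standard dose requires CrCl ≥ 85 mL/min.
Set (140 − 63) × 110.7 × 0.85 / (72 × SCr) = 85
SCr = (140 − 63) × 110.7 × 0.85 / (72 × 85) = 1.184 mg/dL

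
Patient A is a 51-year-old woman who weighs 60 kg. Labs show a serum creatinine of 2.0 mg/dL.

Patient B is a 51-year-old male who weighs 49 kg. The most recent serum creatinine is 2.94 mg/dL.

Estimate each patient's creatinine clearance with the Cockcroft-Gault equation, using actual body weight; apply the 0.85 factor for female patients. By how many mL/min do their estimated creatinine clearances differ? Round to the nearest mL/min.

11 mL/min

Patient A: CrCl = (140 − 51) × 60 / (72 × 2) × 0.85 = 5340.0 / 144.00 × 0.85 ≈ 31.5 mL/min
Patient B: CrCl = (140 − 51) × 49 / (72 × 2.94) = 4361.0 / 211.68 ≈ 20.6 mL/min
|31.5 − 20.6| = 10.9 mL/min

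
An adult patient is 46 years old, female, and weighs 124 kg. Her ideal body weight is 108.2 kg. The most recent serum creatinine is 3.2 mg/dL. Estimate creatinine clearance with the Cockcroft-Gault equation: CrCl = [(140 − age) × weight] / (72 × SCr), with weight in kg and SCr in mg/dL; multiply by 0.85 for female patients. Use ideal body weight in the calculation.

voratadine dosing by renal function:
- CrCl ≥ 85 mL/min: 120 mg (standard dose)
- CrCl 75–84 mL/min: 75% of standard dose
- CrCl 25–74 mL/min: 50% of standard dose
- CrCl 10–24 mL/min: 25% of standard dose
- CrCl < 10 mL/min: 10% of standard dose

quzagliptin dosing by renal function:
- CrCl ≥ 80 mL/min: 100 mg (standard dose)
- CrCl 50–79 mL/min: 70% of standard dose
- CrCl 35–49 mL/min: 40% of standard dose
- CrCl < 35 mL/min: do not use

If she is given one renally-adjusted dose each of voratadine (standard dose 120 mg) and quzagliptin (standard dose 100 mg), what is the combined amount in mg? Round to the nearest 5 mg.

100 mg

CrCl = (140 − 46) × 108.2 / (72 × 3.2) × 0.85 = 10170.8 / 230.40 × 0.85 ≈ 37.5 mL/min
CrCl ≈ 38 mL/min.
voratadine: 25–74 mL/min → 50% of 120 mg = 60 mg.
quzagliptin: 35–49 mL/min → 40% of 100 mg = 40 mg.
Total = 60 + 40 = 100 mg.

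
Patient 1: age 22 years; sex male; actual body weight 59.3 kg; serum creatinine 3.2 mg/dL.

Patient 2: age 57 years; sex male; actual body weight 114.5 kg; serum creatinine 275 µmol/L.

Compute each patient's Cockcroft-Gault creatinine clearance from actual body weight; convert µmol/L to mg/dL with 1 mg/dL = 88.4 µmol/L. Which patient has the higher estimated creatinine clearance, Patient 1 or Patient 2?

Patient 1: CrCl = (140 − 22) × 59.3 / (72 × 3.2) = 6997.4 / 230.40 ≈ 30.4 mL/min
Patient 2: SCr = 275 / 88.4 = 3.111 mg/dL
Patient 2: CrCl = (140 − 57) × 114.5 / (72 × 3.111) = 9503.5 / 223.99 ≈ 42.4 mL/min
30.4 vs 42.4 mL/min → Patient 2 is higher.

Patient 2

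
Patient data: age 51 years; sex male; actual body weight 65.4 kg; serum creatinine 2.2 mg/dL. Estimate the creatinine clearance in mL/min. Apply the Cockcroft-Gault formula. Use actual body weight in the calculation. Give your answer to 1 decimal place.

CrCl = (140 − 51) × 65.4 / (72 × 2.2) = 5820.6 / 158.40 ≈ 36.7 mL/min

36.7 mL/min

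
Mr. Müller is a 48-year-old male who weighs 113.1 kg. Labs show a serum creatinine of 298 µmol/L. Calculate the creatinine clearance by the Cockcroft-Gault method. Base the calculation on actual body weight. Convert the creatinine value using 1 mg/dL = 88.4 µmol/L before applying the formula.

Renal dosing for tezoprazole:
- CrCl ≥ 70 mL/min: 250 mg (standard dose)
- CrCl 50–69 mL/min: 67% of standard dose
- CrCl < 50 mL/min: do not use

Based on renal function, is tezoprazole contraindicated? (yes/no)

SCr = 298 / 88.4 = 3.371 mg/dL
CrCl = (140 − 48) × 113.1 / (72 × 3.371) = 10405.2 / 242.71 ≈ 42.9 mL/min
CrCl ≈ 43 mL/min, which is < 50 mL/min.

yes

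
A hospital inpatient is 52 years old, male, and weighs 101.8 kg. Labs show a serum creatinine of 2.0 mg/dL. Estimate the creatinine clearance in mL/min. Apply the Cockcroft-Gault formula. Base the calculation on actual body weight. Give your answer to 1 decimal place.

CrCl = (140 − 52) × 101.8 / (72 × 2) = 8958.4 / 144.00 ≈ 62.2 mL/min

62.2 mL/min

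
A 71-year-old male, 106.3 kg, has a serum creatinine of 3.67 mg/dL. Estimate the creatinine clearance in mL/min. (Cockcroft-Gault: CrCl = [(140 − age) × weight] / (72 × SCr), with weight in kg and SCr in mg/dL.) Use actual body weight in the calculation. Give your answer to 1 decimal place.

CrCl = (140 − 71) × 106.3 / (72 × 3.67) = 7334.7 / 264.24 ≈ 27.8 mL/min

27.8 mL/min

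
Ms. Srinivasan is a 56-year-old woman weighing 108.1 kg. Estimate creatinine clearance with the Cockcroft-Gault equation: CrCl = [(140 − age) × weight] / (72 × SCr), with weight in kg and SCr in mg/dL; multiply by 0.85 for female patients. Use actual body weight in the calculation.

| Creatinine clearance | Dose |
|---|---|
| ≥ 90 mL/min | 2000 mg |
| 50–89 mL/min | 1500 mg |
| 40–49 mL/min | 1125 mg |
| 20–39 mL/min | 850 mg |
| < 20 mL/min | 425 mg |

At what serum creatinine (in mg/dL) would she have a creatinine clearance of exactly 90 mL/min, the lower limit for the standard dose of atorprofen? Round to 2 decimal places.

Standard dose requires CrCl ≥ 90 mL/min.
Set (140 − 56) × 108.1 × 0.85 / (72 × SCr) = 90
SCr = (140 − 56) × 108.1 × 0.85 / (72 × 90) = 1.191 mg/dL

1.19 mg/dL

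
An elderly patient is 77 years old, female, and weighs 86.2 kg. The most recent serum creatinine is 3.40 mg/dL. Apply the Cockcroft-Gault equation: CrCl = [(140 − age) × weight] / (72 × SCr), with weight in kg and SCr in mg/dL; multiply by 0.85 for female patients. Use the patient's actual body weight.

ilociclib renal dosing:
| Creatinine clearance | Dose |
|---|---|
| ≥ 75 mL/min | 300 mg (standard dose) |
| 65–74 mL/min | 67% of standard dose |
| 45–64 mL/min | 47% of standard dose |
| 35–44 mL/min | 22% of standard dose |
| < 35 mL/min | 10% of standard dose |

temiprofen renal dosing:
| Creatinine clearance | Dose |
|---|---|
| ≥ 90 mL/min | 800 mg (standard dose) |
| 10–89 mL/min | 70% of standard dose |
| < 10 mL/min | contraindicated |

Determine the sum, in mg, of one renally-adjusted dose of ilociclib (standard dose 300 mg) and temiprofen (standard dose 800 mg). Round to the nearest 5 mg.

CrCl = (140 − 77) × 86.2 / (72 × 3.4) × 0.85 = 5430.6 / 244.80 × 0.85 ≈ 18.9 mL/min
CrCl ≈ 19 mL/min.
ilociclib: < 35 mL/min → 10% of 300 mg = 30 mg.
temiprofen: 10–89 mL/min → 70% of 800 mg = 560 mg.
Total = 30 + 560 = 590 mg.

590 mg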